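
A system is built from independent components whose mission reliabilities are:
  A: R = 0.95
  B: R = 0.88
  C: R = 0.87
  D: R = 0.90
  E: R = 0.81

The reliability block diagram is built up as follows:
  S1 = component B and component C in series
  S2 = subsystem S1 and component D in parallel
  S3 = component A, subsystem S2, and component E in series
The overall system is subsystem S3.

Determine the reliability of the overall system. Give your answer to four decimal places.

0.7515

Series (B and C): 0.880000 × 0.870000 = 0.765600
Parallel ([0.765600] and D): 1 − (1 − 0.765600)(1 − 0.900000) = 0.976560
Series (A, [0.976560], and E): 0.950000 × 0.976560 × 0.810000 = 0.7515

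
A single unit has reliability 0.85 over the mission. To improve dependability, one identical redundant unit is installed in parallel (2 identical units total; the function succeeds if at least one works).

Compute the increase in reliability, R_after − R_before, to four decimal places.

0.1275

R_before = 0.85
R_after = 1 − (1 − 0.85)^2 = 0.9775
ΔR = 0.9775 − 0.85 = 0.1275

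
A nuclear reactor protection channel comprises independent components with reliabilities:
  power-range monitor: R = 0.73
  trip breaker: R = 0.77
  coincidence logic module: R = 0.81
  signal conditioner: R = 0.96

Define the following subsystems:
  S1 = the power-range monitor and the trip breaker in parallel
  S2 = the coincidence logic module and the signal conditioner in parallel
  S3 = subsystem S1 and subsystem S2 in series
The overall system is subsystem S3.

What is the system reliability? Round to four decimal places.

0.9308

Parallel (power-range monitor and trip breaker): 1 − (1 − 0.730000)(1 − 0.770000) = 0.937900
Parallel (coincidence logic module and signal conditioner): 1 − (1 − 0.810000)(1 − 0.960000) = 0.992400
Series ([0.937900] and [0.992400]): 0.937900 × 0.992400 = 0.9308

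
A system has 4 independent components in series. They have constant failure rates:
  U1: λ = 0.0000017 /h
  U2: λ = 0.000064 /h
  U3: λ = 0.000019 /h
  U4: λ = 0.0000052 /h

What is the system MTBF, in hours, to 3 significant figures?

11100

Series of exponential components: λ_sys = Σ λ_i
λ_sys = 0.0000017 + 0.000064 + 0.000019 + 0.0000052 = 8.9900e-05 /h
MTBF = 1 / λ_sys = 11100 h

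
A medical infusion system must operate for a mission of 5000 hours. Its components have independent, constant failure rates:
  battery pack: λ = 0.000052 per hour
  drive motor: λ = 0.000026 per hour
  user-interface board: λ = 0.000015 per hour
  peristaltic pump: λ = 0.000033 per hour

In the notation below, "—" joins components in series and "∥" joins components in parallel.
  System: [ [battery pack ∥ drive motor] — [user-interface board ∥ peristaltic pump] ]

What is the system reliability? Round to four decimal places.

R(battery pack) = exp(−0.000052 × 5000) = 0.771052
R(drive motor) = exp(−0.000026 × 5000) = 0.878095
R(user-interface board) = exp(−0.000015 × 5000) = 0.927743
R(peristaltic pump) = exp(−0.000033 × 5000) = 0.847894
Parallel (battery pack and drive motor): 1 − (1 − 0.771052)(1 − 0.878095) = 0.972090
Parallel (user-interface board and peristaltic pump): 1 − (1 − 0.927743)(1 − 0.847894) = 0.989009
Series ([0.972090] and [0.989009]): 0.972090 × 0.989009 = 0.9614

0.9614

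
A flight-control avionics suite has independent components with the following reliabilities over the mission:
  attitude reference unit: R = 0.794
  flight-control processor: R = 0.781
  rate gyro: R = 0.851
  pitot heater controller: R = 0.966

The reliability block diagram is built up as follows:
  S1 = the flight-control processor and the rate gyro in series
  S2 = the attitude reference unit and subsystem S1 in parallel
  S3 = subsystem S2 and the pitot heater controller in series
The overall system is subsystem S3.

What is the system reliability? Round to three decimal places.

Series (flight-control processor and rate gyro): 0.78100 × 0.85100 = 0.66463
Parallel (attitude reference unit and [0.66463]): 1 − (1 − 0.79400)(1 − 0.66463) = 0.93091
Series ([0.93091] and pitot heater controller): 0.93091 × 0.96600 = 0.899

0.899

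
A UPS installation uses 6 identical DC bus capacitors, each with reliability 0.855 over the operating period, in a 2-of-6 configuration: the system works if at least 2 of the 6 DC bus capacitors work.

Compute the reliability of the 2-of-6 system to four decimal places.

0.9997

R = Σ_{i=2}^{6} C(6,i) p^i (1−p)^{6−i} with p = 0.855
C(6,2)·0.855^2·0.145^4 = 0.004847
C(6,3)·0.855^3·0.145^3 = 0.038109
C(6,4)·0.855^4·0.145^2 = 0.168536
C(6,5)·0.855^5·0.145^1 = 0.397512
C(6,6)·0.855^6·0.145^0 = 0.390658
Sum = 0.9997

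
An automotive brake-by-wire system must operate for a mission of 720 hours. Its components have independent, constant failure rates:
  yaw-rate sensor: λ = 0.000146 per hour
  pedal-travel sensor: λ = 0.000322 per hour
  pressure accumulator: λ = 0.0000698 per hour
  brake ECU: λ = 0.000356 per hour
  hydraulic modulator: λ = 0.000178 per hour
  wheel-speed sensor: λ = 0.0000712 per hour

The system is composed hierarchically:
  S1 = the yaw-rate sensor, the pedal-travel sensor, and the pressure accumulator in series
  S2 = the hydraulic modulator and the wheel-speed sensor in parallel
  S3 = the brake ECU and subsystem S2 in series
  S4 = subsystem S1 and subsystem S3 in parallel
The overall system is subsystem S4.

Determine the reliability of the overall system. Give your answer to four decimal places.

0.9259

R(yaw-rate sensor) = exp(−0.000146 × 720) = 0.900216
R(pedal-travel sensor) = exp(−0.000322 × 720) = 0.793073
R(pressure accumulator) = exp(−0.0000698 × 720) = 0.950986
R(brake ECU) = exp(−0.000356 × 720) = 0.773894
R(hydraulic modulator) = exp(−0.000178 × 720) = 0.879713
R(wheel-speed sensor) = exp(−0.0000712 × 720) = 0.950028
Series (yaw-rate sensor, pedal-travel sensor, and pressure accumulator): 0.900216 × 0.793073 × 0.950986 = 0.678944
Parallel (hydraulic modulator and wheel-speed sensor): 1 − (1 − 0.879713)(1 − 0.950028) = 0.993989
Series (brake ECU and [0.993989]): 0.773894 × 0.993989 = 0.769242
Parallel ([0.678944] and [0.769242]): 1 − (1 − 0.678944)(1 − 0.769242) = 0.9259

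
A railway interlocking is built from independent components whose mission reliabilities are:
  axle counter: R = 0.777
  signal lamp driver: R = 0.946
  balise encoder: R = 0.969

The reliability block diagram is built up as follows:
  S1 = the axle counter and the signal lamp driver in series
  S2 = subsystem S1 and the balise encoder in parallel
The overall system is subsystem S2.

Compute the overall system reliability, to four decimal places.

Series (axle counter and signal lamp driver): 0.777000 × 0.946000 = 0.735042
Parallel ([0.735042] and balise encoder): 1 − (1 − 0.735042)(1 − 0.969000) = 0.9918

0.9918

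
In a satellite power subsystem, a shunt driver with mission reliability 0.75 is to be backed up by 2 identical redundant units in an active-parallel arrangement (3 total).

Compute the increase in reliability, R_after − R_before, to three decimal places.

0.234

R_before = 0.75
R_after = 1 − (1 − 0.75)^3 = 0.984
ΔR = 0.984 − 0.75 = 0.234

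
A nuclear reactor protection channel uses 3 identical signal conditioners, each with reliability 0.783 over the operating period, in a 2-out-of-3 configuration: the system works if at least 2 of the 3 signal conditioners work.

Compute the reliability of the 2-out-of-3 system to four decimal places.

0.8792

R = Σ_{i=2}^{3} C(3,i) p^i (1−p)^{3−i} with p = 0.783
C(3,2)·0.783^2·0.217^1 = 0.399121
C(3,3)·0.783^3·0.217^0 = 0.480049
Sum = 0.8792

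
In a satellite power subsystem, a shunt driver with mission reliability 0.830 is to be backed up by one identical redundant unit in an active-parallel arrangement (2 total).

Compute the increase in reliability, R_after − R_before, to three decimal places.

0.141

R_before = 0.830
R_after = 1 − (1 − 0.830)^2 = 0.971
ΔR = 0.971 − 0.830 = 0.141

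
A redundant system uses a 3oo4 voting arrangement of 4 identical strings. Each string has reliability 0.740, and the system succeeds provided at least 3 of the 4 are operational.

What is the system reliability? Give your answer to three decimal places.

0.721

R = Σ_{i=3}^{4} C(4,i) p^i (1−p)^{4−i} with p = 0.740
C(4,3)·0.740^3·0.260^1 = 0.42143
C(4,4)·0.740^4·0.260^0 = 0.29987
Sum = 0.721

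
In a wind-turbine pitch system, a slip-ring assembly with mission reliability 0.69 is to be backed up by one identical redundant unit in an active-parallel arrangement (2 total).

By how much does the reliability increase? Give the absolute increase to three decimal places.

R_before = 0.69
R_after = 1 − (1 − 0.69)^2 = 0.904
ΔR = 0.904 − 0.69 = 0.214

0.214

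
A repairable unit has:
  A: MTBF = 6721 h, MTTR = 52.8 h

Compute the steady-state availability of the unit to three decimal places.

0.992

A(A) = MTBF/(MTBF+MTTR) = 6721/(6721+52.8) = 0.992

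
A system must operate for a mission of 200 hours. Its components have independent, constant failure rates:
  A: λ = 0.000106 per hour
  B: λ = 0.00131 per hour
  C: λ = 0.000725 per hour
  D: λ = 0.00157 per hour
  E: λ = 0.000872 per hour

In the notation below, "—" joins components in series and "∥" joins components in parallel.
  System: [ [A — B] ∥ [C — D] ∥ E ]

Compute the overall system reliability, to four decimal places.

0.9855

R(A) = exp(−0.000106 × 200) = 0.979023
R(B) = exp(−0.00131 × 200) = 0.769511
R(C) = exp(−0.000725 × 200) = 0.865022
R(D) = exp(−0.00157 × 200) = 0.730519
R(E) = exp(−0.000872 × 200) = 0.839961
Series (A and B): 0.979023 × 0.769511 = 0.753369
Series (C and D): 0.865022 × 0.730519 = 0.631915
Parallel ([0.753369], [0.631915], and E): 1 − (1 − 0.753369)(1 − 0.631915)(1 − 0.839961) = 0.9855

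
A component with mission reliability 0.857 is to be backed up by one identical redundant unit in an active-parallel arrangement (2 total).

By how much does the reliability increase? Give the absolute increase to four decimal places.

R_before = 0.857
R_after = 1 − (1 − 0.857)^2 = 0.9796
ΔR = 0.9796 − 0.857 = 0.1226

0.1226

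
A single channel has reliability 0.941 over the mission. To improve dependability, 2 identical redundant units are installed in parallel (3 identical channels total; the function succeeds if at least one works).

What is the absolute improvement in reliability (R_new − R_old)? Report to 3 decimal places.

R_before = 0.941
R_after = 1 − (1 − 0.941)^3 = 1.000
ΔR = 1.000 − 0.941 = 0.059

0.059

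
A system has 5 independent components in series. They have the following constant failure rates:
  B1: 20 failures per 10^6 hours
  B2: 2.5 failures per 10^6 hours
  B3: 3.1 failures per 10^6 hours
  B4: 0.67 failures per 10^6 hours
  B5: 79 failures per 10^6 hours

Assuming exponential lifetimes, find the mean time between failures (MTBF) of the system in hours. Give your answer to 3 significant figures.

9500

Series of exponential components: λ_sys = Σ λ_i
λ_sys = 0.000020 + 0.0000025 + 0.0000031 + 0.00000067 + 0.000079 = 1.0527e-04 /h
MTBF = 1 / λ_sys = 9500 h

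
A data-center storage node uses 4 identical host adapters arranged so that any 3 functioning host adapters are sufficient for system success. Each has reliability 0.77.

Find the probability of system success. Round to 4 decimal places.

0.7715

R = Σ_{i=3}^{4} C(4,i) p^i (1−p)^{4−i} with p = 0.77
C(4,3)·0.77^3·0.23^1 = 0.420010
C(4,4)·0.77^4·0.23^0 = 0.351530
Sum = 0.7715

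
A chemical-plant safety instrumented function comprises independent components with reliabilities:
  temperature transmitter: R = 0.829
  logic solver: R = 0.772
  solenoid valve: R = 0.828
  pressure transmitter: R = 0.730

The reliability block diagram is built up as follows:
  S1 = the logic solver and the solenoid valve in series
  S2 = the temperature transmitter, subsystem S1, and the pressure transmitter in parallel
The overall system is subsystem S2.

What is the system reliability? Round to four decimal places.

Series (logic solver and solenoid valve): 0.772000 × 0.828000 = 0.639216
Parallel (temperature transmitter, [0.639216], and pressure transmitter): 1 − (1 − 0.829000)(1 − 0.639216)(1 − 0.730000) = 0.9833

0.9833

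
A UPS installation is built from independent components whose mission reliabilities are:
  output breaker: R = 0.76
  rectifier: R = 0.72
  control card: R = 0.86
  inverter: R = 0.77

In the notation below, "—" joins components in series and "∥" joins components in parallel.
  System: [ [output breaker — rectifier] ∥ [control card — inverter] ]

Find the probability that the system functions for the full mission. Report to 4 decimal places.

Series (output breaker and rectifier): 0.760000 × 0.720000 = 0.547200
Series (control card and inverter): 0.860000 × 0.770000 = 0.662200
Parallel ([0.547200] and [0.662200]): 1 − (1 − 0.547200)(1 − 0.662200) = 0.8470

0.8470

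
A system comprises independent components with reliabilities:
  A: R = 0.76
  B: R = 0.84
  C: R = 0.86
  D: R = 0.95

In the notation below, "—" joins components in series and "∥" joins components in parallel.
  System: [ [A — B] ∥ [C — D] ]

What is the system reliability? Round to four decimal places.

Series (A and B): 0.760000 × 0.840000 = 0.638400
Series (C and D): 0.860000 × 0.950000 = 0.817000
Parallel ([0.638400] and [0.817000]): 1 − (1 − 0.638400)(1 − 0.817000) = 0.9338

0.9338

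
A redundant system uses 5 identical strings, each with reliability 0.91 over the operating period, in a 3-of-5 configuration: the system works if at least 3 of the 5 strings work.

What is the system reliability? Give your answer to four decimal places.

0.9937

R = Σ_{i=3}^{5} C(5,i) p^i (1−p)^{5−i} with p = 0.91
C(5,3)·0.91^3·0.09^2 = 0.061039
C(5,4)·0.91^4·0.09^1 = 0.308587
C(5,5)·0.91^5·0.09^0 = 0.624032
Sum = 0.9937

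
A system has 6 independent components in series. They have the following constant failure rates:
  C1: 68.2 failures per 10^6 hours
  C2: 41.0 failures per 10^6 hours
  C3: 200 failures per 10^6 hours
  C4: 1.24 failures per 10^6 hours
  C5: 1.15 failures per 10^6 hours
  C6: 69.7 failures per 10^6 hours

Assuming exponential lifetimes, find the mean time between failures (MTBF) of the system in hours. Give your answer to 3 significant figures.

2620

Series of exponential components: λ_sys = Σ λ_i
λ_sys = 0.0000682 + 0.0000410 + 0.000200 + 0.00000124 + 0.00000115 + 0.0000697 = 3.8129e-04 /h
MTBF = 1 / λ_sys = 2620 h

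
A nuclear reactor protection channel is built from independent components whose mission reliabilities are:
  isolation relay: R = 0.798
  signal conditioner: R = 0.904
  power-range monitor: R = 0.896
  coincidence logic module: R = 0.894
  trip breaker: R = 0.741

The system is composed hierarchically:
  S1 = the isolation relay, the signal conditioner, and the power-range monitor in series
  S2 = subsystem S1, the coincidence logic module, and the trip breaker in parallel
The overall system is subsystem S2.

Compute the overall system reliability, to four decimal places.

Series (isolation relay, signal conditioner, and power-range monitor): 0.798000 × 0.904000 × 0.896000 = 0.646367
Parallel ([0.646367], coincidence logic module, and trip breaker): 1 − (1 − 0.646367)(1 − 0.894000)(1 − 0.741000) = 0.9903

0.9903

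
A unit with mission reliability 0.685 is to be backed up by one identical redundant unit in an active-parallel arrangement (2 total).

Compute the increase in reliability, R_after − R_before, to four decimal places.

0.2158

R_before = 0.685
R_after = 1 − (1 − 0.685)^2 = 0.9008
ΔR = 0.9008 − 0.685 = 0.2158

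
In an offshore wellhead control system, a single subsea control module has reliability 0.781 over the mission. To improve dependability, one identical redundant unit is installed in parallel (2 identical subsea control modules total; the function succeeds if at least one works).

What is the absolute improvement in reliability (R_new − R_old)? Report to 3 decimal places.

0.171

R_before = 0.781
R_after = 1 − (1 − 0.781)^2 = 0.952
ΔR = 0.952 − 0.781 = 0.171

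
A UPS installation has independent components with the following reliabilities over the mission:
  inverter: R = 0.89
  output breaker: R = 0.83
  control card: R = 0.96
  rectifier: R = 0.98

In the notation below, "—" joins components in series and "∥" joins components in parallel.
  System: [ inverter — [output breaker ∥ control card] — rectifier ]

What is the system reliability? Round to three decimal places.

Parallel (output breaker and control card): 1 − (1 − 0.83000)(1 − 0.96000) = 0.99320
Series (inverter, [0.99320], and rectifier): 0.89000 × 0.99320 × 0.98000 = 0.866

0.866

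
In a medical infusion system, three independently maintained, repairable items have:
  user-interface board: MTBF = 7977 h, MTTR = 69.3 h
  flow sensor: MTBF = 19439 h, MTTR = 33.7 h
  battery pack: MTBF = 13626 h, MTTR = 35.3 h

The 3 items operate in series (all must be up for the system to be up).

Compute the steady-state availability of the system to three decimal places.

0.987

A(user-interface board) = MTBF/(MTBF+MTTR) = 7977/(7977+69.3) = 0.991387
A(flow sensor) = MTBF/(MTBF+MTTR) = 19439/(19439+33.7) = 0.998269
A(battery pack) = MTBF/(MTBF+MTTR) = 13626/(13626+35.3) = 0.997416
Series availability: 0.991387 × 0.998269 × 0.997416 = 0.987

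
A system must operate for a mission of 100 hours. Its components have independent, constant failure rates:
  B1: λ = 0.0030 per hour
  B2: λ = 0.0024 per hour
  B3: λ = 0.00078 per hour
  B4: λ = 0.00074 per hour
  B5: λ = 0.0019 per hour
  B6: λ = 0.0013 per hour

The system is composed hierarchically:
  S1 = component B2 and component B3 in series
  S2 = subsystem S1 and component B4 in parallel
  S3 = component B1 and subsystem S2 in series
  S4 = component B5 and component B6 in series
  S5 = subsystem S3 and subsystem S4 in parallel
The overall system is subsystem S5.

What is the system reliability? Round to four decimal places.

0.9251

R(B1) = exp(−0.0030 × 100) = 0.740818
R(B2) = exp(−0.0024 × 100) = 0.786628
R(B3) = exp(−0.00078 × 100) = 0.924964
R(B4) = exp(−0.00074 × 100) = 0.928672
R(B5) = exp(−0.0019 × 100) = 0.826959
R(B6) = exp(−0.0013 × 100) = 0.878095
Series (B2 and B3): 0.786628 × 0.924964 = 0.727603
Parallel ([0.727603] and B4): 1 − (1 − 0.727603)(1 − 0.928672) = 0.980570
Series (B1 and [0.980570]): 0.740818 × 0.980570 = 0.726424
Series (B5 and B6): 0.826959 × 0.878095 = 0.726149
Parallel ([0.726424] and [0.726149]): 1 − (1 − 0.726424)(1 − 0.726149) = 0.9251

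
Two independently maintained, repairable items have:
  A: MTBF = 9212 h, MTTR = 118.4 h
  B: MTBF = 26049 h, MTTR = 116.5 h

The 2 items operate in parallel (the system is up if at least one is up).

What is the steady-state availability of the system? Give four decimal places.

0.9999

A(A) = MTBF/(MTBF+MTTR) = 9212/(9212+118.4) = 0.987310
A(B) = MTBF/(MTBF+MTTR) = 26049/(26049+116.5) = 0.995548
Parallel availability: 1 − (1 − 0.987310)(1 − 0.995548) = 0.9999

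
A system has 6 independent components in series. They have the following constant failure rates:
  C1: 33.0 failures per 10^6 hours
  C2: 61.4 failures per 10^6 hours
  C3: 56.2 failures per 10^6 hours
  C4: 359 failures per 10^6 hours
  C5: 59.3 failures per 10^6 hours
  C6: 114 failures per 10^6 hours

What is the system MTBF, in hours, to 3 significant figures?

Series of exponential components: λ_sys = Σ λ_i
λ_sys = 0.0000330 + 0.0000614 + 0.0000562 + 0.000359 + 0.0000593 + 0.000114 = 6.8290e-04 /h
MTBF = 1 / λ_sys = 1460 h

1460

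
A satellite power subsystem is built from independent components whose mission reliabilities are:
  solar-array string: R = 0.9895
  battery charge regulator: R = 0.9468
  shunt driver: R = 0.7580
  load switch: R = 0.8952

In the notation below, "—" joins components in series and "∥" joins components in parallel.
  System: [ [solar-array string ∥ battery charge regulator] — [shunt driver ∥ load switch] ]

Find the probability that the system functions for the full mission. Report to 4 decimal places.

0.9741

Parallel (solar-array string and battery charge regulator): 1 − (1 − 0.989500)(1 − 0.946800) = 0.999441
Parallel (shunt driver and load switch): 1 − (1 − 0.758000)(1 − 0.895200) = 0.974638
Series ([0.999441] and [0.974638]): 0.999441 × 0.974638 = 0.9741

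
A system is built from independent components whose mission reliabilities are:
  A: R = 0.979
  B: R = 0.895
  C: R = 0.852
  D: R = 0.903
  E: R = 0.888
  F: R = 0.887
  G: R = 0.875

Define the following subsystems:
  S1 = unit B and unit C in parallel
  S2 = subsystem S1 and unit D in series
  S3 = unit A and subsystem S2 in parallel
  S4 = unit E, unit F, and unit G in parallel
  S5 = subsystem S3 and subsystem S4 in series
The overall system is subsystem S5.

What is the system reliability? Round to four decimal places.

0.9961

Parallel (B and C): 1 − (1 − 0.895000)(1 − 0.852000) = 0.984460
Series ([0.984460] and D): 0.984460 × 0.903000 = 0.888967
Parallel (A and [0.888967]): 1 − (1 − 0.979000)(1 − 0.888967) = 0.997668
Parallel (E, F, and G): 1 − (1 − 0.888000)(1 − 0.887000)(1 − 0.875000) = 0.998418
Series ([0.997668] and [0.998418]): 0.997668 × 0.998418 = 0.9961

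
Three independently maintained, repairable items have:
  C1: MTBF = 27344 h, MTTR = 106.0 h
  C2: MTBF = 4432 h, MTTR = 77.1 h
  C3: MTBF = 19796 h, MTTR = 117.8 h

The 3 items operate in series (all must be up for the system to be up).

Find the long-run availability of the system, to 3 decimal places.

A(C1) = MTBF/(MTBF+MTTR) = 27344/(27344+106.0) = 0.996138
A(C2) = MTBF/(MTBF+MTTR) = 4432/(4432+77.1) = 0.982901
A(C3) = MTBF/(MTBF+MTTR) = 19796/(19796+117.8) = 0.994085
Series availability: 0.996138 × 0.982901 × 0.994085 = 0.973

0.973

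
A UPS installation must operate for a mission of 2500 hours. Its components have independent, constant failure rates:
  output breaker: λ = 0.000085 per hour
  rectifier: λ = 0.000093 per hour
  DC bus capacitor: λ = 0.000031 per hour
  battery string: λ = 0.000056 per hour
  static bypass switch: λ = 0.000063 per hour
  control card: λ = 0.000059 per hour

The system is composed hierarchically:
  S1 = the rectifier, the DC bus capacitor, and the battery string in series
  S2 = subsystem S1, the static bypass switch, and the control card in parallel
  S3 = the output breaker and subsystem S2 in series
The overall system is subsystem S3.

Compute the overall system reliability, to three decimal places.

0.803

R(output breaker) = exp(−0.000085 × 2500) = 0.80856
R(rectifier) = exp(−0.000093 × 2500) = 0.79255
R(DC bus capacitor) = exp(−0.000031 × 2500) = 0.92543
R(battery string) = exp(−0.000056 × 2500) = 0.86936
R(static bypass switch) = exp(−0.000063 × 2500) = 0.85428
R(control card) = exp(−0.000059 × 2500) = 0.86286
Series (rectifier, DC bus capacitor, and battery string): 0.79255 × 0.92543 × 0.86936 = 0.63763
Parallel ([0.63763], static bypass switch, and control card): 1 − (1 − 0.63763)(1 − 0.85428)(1 − 0.86286) = 0.99276
Series (output breaker and [0.99276]): 0.80856 × 0.99276 = 0.803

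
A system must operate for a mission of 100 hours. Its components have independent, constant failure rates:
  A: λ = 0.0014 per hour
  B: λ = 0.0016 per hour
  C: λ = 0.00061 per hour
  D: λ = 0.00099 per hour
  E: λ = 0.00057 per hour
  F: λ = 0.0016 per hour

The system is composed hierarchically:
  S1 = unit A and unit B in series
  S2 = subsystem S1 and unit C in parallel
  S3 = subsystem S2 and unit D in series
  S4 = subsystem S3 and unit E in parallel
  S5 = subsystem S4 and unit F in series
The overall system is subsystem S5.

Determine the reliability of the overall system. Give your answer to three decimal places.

0.847

R(A) = exp(−0.0014 × 100) = 0.86936
R(B) = exp(−0.0016 × 100) = 0.85214
R(C) = exp(−0.00061 × 100) = 0.94082
R(D) = exp(−0.00099 × 100) = 0.90574
R(E) = exp(−0.00057 × 100) = 0.94459
R(F) = exp(−0.0016 × 100) = 0.85214
Series (A and B): 0.86936 × 0.85214 = 0.74082
Parallel ([0.74082] and C): 1 − (1 − 0.74082)(1 − 0.94082) = 0.98466
Series ([0.98466] and D): 0.98466 × 0.90574 = 0.89185
Parallel ([0.89185] and E): 1 − (1 − 0.89185)(1 − 0.94459) = 0.99401
Series ([0.99401] and F): 0.99401 × 0.85214 = 0.847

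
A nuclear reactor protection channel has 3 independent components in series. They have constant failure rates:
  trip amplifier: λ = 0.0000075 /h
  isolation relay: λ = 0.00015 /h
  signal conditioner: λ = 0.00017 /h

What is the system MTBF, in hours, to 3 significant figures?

Series of exponential components: λ_sys = Σ λ_i
λ_sys = 0.0000075 + 0.00015 + 0.00017 = 3.2750e-04 /h
MTBF = 1 / λ_sys = 3050 h

3050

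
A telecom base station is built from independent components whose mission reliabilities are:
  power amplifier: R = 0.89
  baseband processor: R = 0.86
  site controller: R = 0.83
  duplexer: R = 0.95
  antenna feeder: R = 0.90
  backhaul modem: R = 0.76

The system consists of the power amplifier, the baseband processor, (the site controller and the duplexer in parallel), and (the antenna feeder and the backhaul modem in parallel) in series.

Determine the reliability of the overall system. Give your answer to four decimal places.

Parallel (site controller and duplexer): 1 − (1 − 0.830000)(1 − 0.950000) = 0.991500
Parallel (antenna feeder and backhaul modem): 1 − (1 − 0.900000)(1 − 0.760000) = 0.976000
Series (power amplifier, baseband processor, [0.991500], and [0.976000]): 0.890000 × 0.860000 × 0.991500 × 0.976000 = 0.7407

0.7407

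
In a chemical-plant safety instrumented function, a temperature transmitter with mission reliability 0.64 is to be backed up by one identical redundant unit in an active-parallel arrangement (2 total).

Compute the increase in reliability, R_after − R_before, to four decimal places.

0.2304

R_before = 0.64
R_after = 1 − (1 − 0.64)^2 = 0.8704
ΔR = 0.8704 − 0.64 = 0.2304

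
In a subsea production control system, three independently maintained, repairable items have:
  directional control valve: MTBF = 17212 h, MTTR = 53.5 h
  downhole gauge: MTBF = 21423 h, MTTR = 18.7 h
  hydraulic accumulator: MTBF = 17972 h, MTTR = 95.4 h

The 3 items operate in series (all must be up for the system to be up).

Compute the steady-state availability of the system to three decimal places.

A(directional control valve) = MTBF/(MTBF+MTTR) = 17212/(17212+53.5) = 0.996901
A(downhole gauge) = MTBF/(MTBF+MTTR) = 21423/(21423+18.7) = 0.999128
A(hydraulic accumulator) = MTBF/(MTBF+MTTR) = 17972/(17972+95.4) = 0.994720
Series availability: 0.996901 × 0.999128 × 0.994720 = 0.991

0.991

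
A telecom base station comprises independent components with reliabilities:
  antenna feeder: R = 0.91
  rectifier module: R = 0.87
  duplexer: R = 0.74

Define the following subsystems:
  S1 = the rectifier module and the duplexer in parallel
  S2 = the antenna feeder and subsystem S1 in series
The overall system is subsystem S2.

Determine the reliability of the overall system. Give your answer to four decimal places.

0.8792

Parallel (rectifier module and duplexer): 1 − (1 − 0.870000)(1 − 0.740000) = 0.966200
Series (antenna feeder and [0.966200]): 0.910000 × 0.966200 = 0.8792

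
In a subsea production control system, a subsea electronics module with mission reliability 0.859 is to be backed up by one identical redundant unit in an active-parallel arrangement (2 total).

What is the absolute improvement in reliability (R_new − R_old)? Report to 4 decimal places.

R_before = 0.859
R_after = 1 − (1 − 0.859)^2 = 0.9801
ΔR = 0.9801 − 0.859 = 0.1211

0.1211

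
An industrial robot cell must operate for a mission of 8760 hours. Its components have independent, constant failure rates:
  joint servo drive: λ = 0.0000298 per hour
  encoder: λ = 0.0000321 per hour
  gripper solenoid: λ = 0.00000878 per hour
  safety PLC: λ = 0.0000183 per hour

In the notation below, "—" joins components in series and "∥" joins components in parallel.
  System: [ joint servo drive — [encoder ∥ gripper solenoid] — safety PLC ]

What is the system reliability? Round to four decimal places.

R(joint servo drive) = exp(−0.0000298 × 8760) = 0.770244
R(encoder) = exp(−0.0000321 × 8760) = 0.754880
R(gripper solenoid) = exp(−0.00000878 × 8760) = 0.925971
R(safety PLC) = exp(−0.0000183 × 8760) = 0.851881
Parallel (encoder and gripper solenoid): 1 − (1 − 0.754880)(1 − 0.925971) = 0.981854
Series (joint servo drive, [0.981854], and safety PLC): 0.770244 × 0.981854 × 0.851881 = 0.6442

0.6442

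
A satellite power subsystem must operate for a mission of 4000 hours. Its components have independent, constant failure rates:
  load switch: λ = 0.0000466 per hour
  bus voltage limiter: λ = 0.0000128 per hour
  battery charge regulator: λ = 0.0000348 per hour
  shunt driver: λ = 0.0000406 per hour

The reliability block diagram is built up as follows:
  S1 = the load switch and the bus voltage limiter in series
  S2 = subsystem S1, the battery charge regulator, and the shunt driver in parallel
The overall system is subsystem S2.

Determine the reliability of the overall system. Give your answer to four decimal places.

0.9959

R(load switch) = exp(−0.0000466 × 4000) = 0.829942
R(bus voltage limiter) = exp(−0.0000128 × 4000) = 0.950089
R(battery charge regulator) = exp(−0.0000348 × 4000) = 0.870054
R(shunt driver) = exp(−0.0000406 × 4000) = 0.850101
Series (load switch and bus voltage limiter): 0.829942 × 0.950089 = 0.788519
Parallel ([0.788519], battery charge regulator, and shunt driver): 1 − (1 − 0.788519)(1 − 0.870054)(1 − 0.850101) = 0.9959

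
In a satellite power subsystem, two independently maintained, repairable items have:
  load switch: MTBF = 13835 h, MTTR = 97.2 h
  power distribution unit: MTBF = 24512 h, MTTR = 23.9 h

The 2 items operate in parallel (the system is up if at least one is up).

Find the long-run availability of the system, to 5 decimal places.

0.99999

A(load switch) = MTBF/(MTBF+MTTR) = 13835/(13835+97.2) = 0.993023
A(power distribution unit) = MTBF/(MTBF+MTTR) = 24512/(24512+23.9) = 0.999026
Parallel availability: 1 − (1 − 0.993023)(1 − 0.999026) = 0.99999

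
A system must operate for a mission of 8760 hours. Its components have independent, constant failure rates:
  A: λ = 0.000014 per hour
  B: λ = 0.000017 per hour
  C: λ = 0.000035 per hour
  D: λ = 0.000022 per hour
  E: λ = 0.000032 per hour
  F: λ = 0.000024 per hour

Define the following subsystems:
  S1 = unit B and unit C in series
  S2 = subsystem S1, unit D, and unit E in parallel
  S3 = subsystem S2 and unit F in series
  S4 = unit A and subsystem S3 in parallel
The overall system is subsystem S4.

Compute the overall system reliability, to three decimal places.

R(A) = exp(−0.000014 × 8760) = 0.88458
R(B) = exp(−0.000017 × 8760) = 0.86164
R(C) = exp(−0.000035 × 8760) = 0.73594
R(D) = exp(−0.000022 × 8760) = 0.82471
R(E) = exp(−0.000032 × 8760) = 0.75554
R(F) = exp(−0.000024 × 8760) = 0.81039
Series (B and C): 0.86164 × 0.73594 = 0.63412
Parallel ([0.63412], D, and E): 1 − (1 − 0.63412)(1 − 0.82471)(1 − 0.75554) = 0.98432
Series ([0.98432] and F): 0.98432 × 0.81039 = 0.79768
Parallel (A and [0.79768]): 1 − (1 − 0.88458)(1 − 0.79768) = 0.977

0.977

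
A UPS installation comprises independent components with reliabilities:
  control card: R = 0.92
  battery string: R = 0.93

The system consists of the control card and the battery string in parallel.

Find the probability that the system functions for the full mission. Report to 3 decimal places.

Parallel (control card and battery string): 1 − (1 − 0.92000)(1 − 0.93000) = 0.994

0.994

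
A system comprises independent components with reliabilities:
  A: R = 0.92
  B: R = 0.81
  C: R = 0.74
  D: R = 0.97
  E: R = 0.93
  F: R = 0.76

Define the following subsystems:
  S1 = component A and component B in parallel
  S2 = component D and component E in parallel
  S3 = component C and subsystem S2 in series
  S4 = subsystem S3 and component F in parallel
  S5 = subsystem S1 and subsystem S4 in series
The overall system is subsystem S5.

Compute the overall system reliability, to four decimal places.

Parallel (A and B): 1 − (1 − 0.920000)(1 − 0.810000) = 0.984800
Parallel (D and E): 1 − (1 − 0.970000)(1 − 0.930000) = 0.997900
Series (C and [0.997900]): 0.740000 × 0.997900 = 0.738446
Parallel ([0.738446] and F): 1 − (1 − 0.738446)(1 − 0.760000) = 0.937227
Series ([0.984800] and [0.937227]): 0.984800 × 0.937227 = 0.9230

0.9230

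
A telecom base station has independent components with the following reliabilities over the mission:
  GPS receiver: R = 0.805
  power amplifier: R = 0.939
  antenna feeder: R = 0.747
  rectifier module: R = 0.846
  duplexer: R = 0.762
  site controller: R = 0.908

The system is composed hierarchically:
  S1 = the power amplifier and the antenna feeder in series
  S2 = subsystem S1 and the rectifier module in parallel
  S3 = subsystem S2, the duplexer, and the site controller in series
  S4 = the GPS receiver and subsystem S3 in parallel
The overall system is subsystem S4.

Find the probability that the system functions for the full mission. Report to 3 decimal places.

0.934

Series (power amplifier and antenna feeder): 0.93900 × 0.74700 = 0.70143
Parallel ([0.70143] and rectifier module): 1 − (1 − 0.70143)(1 − 0.84600) = 0.95402
Series ([0.95402], duplexer, and site controller): 0.95402 × 0.76200 × 0.90800 = 0.66008
Parallel (GPS receiver and [0.66008]): 1 − (1 − 0.80500)(1 − 0.66008) = 0.934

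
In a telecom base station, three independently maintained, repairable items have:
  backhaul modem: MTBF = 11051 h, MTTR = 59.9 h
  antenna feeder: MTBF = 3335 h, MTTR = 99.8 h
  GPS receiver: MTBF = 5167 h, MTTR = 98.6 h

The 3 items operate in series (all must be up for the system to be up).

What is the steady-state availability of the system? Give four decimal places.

A(backhaul modem) = MTBF/(MTBF+MTTR) = 11051/(11051+59.9) = 0.994609
A(antenna feeder) = MTBF/(MTBF+MTTR) = 3335/(3335+99.8) = 0.970944
A(GPS receiver) = MTBF/(MTBF+MTTR) = 5167/(5167+98.6) = 0.981275
Series availability: 0.994609 × 0.970944 × 0.981275 = 0.9476

0.9476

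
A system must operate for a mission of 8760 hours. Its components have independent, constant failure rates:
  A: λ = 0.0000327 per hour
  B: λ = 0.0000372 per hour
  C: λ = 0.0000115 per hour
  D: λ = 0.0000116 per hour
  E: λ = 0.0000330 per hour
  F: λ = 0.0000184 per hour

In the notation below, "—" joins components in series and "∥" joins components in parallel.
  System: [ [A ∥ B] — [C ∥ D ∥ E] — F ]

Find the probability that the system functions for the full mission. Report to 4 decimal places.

0.7903

R(A) = exp(−0.0000327 × 8760) = 0.750923
R(B) = exp(−0.0000372 × 8760) = 0.721898
R(C) = exp(−0.0000115 × 8760) = 0.904168
R(D) = exp(−0.0000116 × 8760) = 0.903376
R(E) = exp(−0.0000330 × 8760) = 0.748952
R(F) = exp(−0.0000184 × 8760) = 0.851135
Parallel (A and B): 1 − (1 − 0.750923)(1 − 0.721898) = 0.930731
Parallel (C, D, and E): 1 − (1 − 0.904168)(1 − 0.903376)(1 − 0.748952) = 0.997675
Series ([0.930731], [0.997675], and F): 0.930731 × 0.997675 × 0.851135 = 0.7903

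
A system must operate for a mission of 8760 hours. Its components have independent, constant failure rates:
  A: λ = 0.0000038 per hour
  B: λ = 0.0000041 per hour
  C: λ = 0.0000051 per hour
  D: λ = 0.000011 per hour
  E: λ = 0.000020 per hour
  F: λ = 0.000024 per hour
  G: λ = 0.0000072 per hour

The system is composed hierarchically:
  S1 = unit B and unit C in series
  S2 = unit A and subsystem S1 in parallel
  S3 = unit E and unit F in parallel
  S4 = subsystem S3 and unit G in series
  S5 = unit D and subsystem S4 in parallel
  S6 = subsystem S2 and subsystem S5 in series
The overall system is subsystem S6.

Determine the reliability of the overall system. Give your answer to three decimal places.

R(A) = exp(−0.0000038 × 8760) = 0.96726
R(B) = exp(−0.0000041 × 8760) = 0.96472
R(C) = exp(−0.0000051 × 8760) = 0.95631
R(D) = exp(−0.000011 × 8760) = 0.90814
R(E) = exp(−0.000020 × 8760) = 0.83929
R(F) = exp(−0.000024 × 8760) = 0.81039
R(G) = exp(−0.0000072 × 8760) = 0.93888
Series (B and C): 0.96472 × 0.95631 = 0.92257
Parallel (A and [0.92257]): 1 − (1 − 0.96726)(1 − 0.92257) = 0.99746
Parallel (E and F): 1 − (1 − 0.83929)(1 − 0.81039) = 0.96953
Series ([0.96953] and G): 0.96953 × 0.93888 = 0.91027
Parallel (D and [0.91027]): 1 − (1 − 0.90814)(1 − 0.91027) = 0.99176
Series ([0.99746] and [0.99176]): 0.99746 × 0.99176 = 0.989

0.989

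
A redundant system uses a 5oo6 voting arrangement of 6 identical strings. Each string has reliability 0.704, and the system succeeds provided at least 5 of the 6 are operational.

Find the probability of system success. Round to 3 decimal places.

R = Σ_{i=5}^{6} C(6,i) p^i (1−p)^{6−i} with p = 0.704
C(6,5)·0.704^5·0.296^1 = 0.30712
C(6,6)·0.704^6·0.296^0 = 0.12174
Sum = 0.429

0.429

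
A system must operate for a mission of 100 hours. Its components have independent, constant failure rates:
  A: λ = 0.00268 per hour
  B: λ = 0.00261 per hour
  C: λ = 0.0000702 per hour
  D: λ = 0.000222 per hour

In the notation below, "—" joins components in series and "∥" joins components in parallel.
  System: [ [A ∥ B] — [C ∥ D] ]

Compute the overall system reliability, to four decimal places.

R(A) = exp(−0.00268 × 100) = 0.764908
R(B) = exp(−0.00261 × 100) = 0.770281
R(C) = exp(−0.0000702 × 100) = 0.993005
R(D) = exp(−0.000222 × 100) = 0.978045
Parallel (A and B): 1 − (1 − 0.764908)(1 − 0.770281) = 0.945995
Parallel (C and D): 1 − (1 − 0.993005)(1 − 0.978045) = 0.999846
Series ([0.945995] and [0.999846]): 0.945995 × 0.999846 = 0.9458

0.9458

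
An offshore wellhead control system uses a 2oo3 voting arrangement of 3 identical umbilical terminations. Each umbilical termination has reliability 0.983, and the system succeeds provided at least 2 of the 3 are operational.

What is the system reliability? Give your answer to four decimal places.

R = Σ_{i=2}^{3} C(3,i) p^i (1−p)^{3−i} with p = 0.983
C(3,2)·0.983^2·0.017^1 = 0.049281
C(3,3)·0.983^3·0.017^0 = 0.949862
Sum = 0.9991

0.9991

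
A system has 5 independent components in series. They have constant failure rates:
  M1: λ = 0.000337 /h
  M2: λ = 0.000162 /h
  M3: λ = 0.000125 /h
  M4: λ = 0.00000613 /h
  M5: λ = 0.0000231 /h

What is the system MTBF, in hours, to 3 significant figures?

Series of exponential components: λ_sys = Σ λ_i
λ_sys = 0.000337 + 0.000162 + 0.000125 + 0.00000613 + 0.0000231 = 6.5323e-04 /h
MTBF = 1 / λ_sys = 1530 h

1530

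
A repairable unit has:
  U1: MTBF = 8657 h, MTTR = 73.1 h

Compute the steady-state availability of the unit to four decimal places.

0.9916

A(U1) = MTBF/(MTBF+MTTR) = 8657/(8657+73.1) = 0.9916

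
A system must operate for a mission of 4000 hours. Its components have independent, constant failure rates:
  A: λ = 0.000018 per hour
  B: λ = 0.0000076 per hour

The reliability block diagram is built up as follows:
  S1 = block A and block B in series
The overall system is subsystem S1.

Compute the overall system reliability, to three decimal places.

R(A) = exp(−0.000018 × 4000) = 0.93053
R(B) = exp(−0.0000076 × 4000) = 0.97006
Series (A and B): 0.93053 × 0.97006 = 0.903

0.903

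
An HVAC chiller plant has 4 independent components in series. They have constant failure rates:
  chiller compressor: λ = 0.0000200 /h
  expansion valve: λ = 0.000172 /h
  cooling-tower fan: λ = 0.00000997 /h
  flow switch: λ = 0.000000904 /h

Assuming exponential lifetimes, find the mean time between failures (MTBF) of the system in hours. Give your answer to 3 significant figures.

4930

Series of exponential components: λ_sys = Σ λ_i
λ_sys = 0.0000200 + 0.000172 + 0.00000997 + 0.000000904 = 2.0287e-04 /h
MTBF = 1 / λ_sys = 4930 h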